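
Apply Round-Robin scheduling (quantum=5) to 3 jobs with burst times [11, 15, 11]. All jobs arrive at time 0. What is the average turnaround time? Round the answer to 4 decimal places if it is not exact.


Time quantum = 5
Execution trace:
  J1 runs 5 units, time = 5
  J2 runs 5 units, time = 10
  J3 runs 5 units, time = 15
  J1 runs 5 units, time = 20
  J2 runs 5 units, time = 25
  J3 runs 5 units, time = 30
  J1 runs 1 units, time = 31
  J2 runs 5 units, time = 36
  J3 runs 1 units, time = 37
Finish times: [31, 36, 37]
Average turnaround = 104/3 = 34.6667

34.6667


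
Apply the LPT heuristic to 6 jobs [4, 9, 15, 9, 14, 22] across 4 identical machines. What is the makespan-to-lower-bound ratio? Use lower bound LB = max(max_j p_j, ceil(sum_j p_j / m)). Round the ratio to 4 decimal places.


LPT order: [22, 15, 14, 9, 9, 4]
Machine loads after assignment: [22, 15, 18, 18]
LPT makespan = 22
Lower bound = max(max_job, ceil(total/4)) = max(22, 19) = 22
Ratio = 22 / 22 = 1.0

1.0


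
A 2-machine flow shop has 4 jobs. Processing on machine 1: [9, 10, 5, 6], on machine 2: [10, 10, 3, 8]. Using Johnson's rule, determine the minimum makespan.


Apply Johnson's rule:
  Group 1 (a <= b): [(4, 6, 8), (1, 9, 10), (2, 10, 10)]
  Group 2 (a > b): [(3, 5, 3)]
Optimal job order: [4, 1, 2, 3]
Schedule:
  Job 4: M1 done at 6, M2 done at 14
  Job 1: M1 done at 15, M2 done at 25
  Job 2: M1 done at 25, M2 done at 35
  Job 3: M1 done at 30, M2 done at 38
Makespan = 38

38


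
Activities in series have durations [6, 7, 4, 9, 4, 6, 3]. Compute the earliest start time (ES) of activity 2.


Activity 2 starts after activities 1 through 1 complete.
Predecessor durations: [6]
ES = 6 = 6

6


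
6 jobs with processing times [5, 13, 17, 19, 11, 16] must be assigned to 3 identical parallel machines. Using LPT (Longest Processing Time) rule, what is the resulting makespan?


Sort jobs in decreasing order (LPT): [19, 17, 16, 13, 11, 5]
Assign each job to the least loaded machine:
  Machine 1: jobs [19, 5], load = 24
  Machine 2: jobs [17, 11], load = 28
  Machine 3: jobs [16, 13], load = 29
Makespan = max load = 29

29


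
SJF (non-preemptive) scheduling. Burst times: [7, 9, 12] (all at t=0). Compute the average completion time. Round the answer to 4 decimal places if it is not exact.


SJF order (ascending): [7, 9, 12]
Completion times:
  Job 1: burst=7, C=7
  Job 2: burst=9, C=16
  Job 3: burst=12, C=28
Average completion = 51/3 = 17.0

17.0


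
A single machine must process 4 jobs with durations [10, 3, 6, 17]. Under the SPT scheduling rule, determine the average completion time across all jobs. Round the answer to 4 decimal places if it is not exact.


Sort jobs by processing time (SPT order): [3, 6, 10, 17]
Compute completion times sequentially:
  Job 1: processing = 3, completes at 3
  Job 2: processing = 6, completes at 9
  Job 3: processing = 10, completes at 19
  Job 4: processing = 17, completes at 36
Sum of completion times = 67
Average completion time = 67/4 = 16.75

16.75


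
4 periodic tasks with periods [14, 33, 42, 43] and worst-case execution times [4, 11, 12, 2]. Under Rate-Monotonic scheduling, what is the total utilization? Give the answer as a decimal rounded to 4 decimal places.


Compute individual utilizations (exact fractions):
  Task 1: C/T = 4/14 = 2/7 (approx. 0.2857)
  Task 2: C/T = 11/33 = 1/3 (approx. 0.3333)
  Task 3: C/T = 12/42 = 2/7 (approx. 0.2857)
  Task 4: C/T = 2/43 (approx. 0.0465)
Total utilization U = 2/7 + 1/3 + 2/7 + 2/43 = 859/903
Rounded to 4 decimal places: U = 0.9513
RM (Liu & Layland) bound for 4 tasks = 0.756828; compare with U = 859/903 (approx. 0.951274)
bound < U <= 1, so the RM sufficient condition is not met (inconclusive; an exact test such as response-time analysis is needed).

0.9513


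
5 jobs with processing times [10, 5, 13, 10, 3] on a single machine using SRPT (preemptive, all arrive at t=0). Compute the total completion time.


Since all jobs arrive at t=0, SRPT equals SPT ordering.
SPT order: [3, 5, 10, 10, 13]
Completion times:
  Job 1: p=3, C=3
  Job 2: p=5, C=8
  Job 3: p=10, C=18
  Job 4: p=10, C=28
  Job 5: p=13, C=41
Total completion time = 3 + 8 + 18 + 28 + 41 = 98

98


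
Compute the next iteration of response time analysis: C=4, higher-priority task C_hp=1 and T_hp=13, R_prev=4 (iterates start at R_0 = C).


R_next = C + ceil(R_prev / T_hp) * C_hp
ceil(4 / 13) = ceil(0.3077) = 1
Interference = 1 * 1 = 1
R_next = 4 + 1 = 5

5


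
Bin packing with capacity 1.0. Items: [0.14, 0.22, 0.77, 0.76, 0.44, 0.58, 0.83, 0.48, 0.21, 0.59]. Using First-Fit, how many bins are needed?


Place items sequentially using First-Fit:
  Item 0.14 -> new Bin 1
  Item 0.22 -> Bin 1 (now 0.36)
  Item 0.77 -> new Bin 2
  Item 0.76 -> new Bin 3
  Item 0.44 -> Bin 1 (now 0.8)
  Item 0.58 -> new Bin 4
  Item 0.83 -> new Bin 5
  Item 0.48 -> new Bin 6
  Item 0.21 -> Bin 2 (now 0.98)
  Item 0.59 -> new Bin 7
Total bins used = 7

7


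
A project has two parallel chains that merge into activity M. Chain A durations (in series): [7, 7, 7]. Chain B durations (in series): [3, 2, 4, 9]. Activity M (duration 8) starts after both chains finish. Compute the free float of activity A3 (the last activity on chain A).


ES(A3) = sum of predecessors on chain A = 14
EF(A3) = ES + duration = 14 + 7 = 21
Successor of A3 is M. ES(M) = max(sum(A), sum(B)) = max(21, 18) = 21
Free float = ES(successor) - EF(current) = 21 - 21 = 0

0


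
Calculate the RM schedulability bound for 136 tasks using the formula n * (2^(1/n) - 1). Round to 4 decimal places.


Compute 2^(1/136) = 1.0051096806
Subtract 1: 1.0051096806 - 1 = 0.0051096806
Multiply by n: 136 * 0.0051096806 = 0.6949165616
Round to 4 dp: 0.6949

0.6949


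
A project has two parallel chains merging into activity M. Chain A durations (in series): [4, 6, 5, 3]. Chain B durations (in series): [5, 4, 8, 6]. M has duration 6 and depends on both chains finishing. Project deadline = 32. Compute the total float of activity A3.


Forward pass: ES(A3) = sum of predecessors on chain A = 10
EF = ES + duration = 10 + 5 = 15
Backward pass: LF(M) = deadline = 32; LS(M) = 32 - 6 = 26
LF(A3) = LS(M) - sum(successors on chain A) = 26 - 3 = 23
LS = LF - duration = 23 - 5 = 18
Total float = LS - ES = 18 - 10 = 8

8


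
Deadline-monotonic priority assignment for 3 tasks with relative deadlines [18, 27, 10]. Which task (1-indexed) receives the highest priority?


Sort tasks by relative deadline (ascending):
  Task 3: deadline = 10
  Task 1: deadline = 18
  Task 2: deadline = 27
Priority order (highest first): [3, 1, 2]
Highest priority task = 3

3


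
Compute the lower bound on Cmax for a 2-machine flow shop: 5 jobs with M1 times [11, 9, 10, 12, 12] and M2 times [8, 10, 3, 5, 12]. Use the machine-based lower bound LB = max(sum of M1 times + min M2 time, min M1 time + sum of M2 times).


LB1 = sum(M1 times) + min(M2 times) = 54 + 3 = 57
LB2 = min(M1 times) + sum(M2 times) = 9 + 38 = 47
Lower bound = max(LB1, LB2) = max(57, 47) = 57

57


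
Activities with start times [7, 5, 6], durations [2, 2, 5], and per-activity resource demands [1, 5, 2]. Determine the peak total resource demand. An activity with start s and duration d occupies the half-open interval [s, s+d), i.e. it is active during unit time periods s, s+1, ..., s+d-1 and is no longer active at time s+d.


Each activity i is active on [start_i, start_i + duration_i).
Compute total resource usage per time slot:
  t=0: active resources = [], total = 0
  t=1: active resources = [], total = 0
  t=2: active resources = [], total = 0
  t=3: active resources = [], total = 0
  t=4: active resources = [], total = 0
  t=5: active resources = [5], total = 5
  t=6: active resources = [5, 2], total = 7
  t=7: active resources = [1, 2], total = 3
  t=8: active resources = [1, 2], total = 3
  t=9: active resources = [2], total = 2
  t=10: active resources = [2], total = 2
Peak resource demand = 7

7


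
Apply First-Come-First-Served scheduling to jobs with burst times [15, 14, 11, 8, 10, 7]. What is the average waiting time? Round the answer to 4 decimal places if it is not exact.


FCFS order (as given): [15, 14, 11, 8, 10, 7]
Waiting times:
  Job 1: wait = 0
  Job 2: wait = 15
  Job 3: wait = 29
  Job 4: wait = 40
  Job 5: wait = 48
  Job 6: wait = 58
Sum of waiting times = 190
Average waiting time = 190/6 = 31.6667

31.6667


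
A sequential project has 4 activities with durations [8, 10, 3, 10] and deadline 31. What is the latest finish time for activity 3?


LF(activity 3) = deadline - sum of successor durations
Successors: activities 4 through 4 with durations [10]
Sum of successor durations = 10
LF = 31 - 10 = 21

21


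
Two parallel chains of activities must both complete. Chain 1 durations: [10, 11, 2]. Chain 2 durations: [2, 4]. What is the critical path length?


Path A total = 10 + 11 + 2 = 23
Path B total = 2 + 4 = 6
Critical path = longest path = max(23, 6) = 23

23


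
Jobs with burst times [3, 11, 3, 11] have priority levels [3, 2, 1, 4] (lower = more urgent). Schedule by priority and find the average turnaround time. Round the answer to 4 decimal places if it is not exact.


Sort by priority (ascending = highest first):
Order: [(1, 3), (2, 11), (3, 3), (4, 11)]
Completion times:
  Priority 1, burst=3, C=3
  Priority 2, burst=11, C=14
  Priority 3, burst=3, C=17
  Priority 4, burst=11, C=28
Average turnaround = 62/4 = 15.5

15.5


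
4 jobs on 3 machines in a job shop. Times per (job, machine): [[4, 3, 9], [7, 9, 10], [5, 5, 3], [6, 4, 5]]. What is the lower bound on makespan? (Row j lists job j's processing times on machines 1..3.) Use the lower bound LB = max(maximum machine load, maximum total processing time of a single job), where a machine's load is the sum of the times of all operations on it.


Machine loads:
  Machine 1: 4 + 7 + 5 + 6 = 22
  Machine 2: 3 + 9 + 5 + 4 = 21
  Machine 3: 9 + 10 + 3 + 5 = 27
Max machine load = 27
Job totals:
  Job 1: 16
  Job 2: 26
  Job 3: 13
  Job 4: 15
Max job total = 26
Lower bound = max(27, 26) = 27

27


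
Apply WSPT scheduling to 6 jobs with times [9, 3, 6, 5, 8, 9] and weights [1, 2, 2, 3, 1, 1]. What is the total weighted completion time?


Compute p/w ratios and sort ascending (WSPT): [(3, 2), (5, 3), (6, 2), (8, 1), (9, 1), (9, 1)]
Compute weighted completion times:
  Job (p=3,w=2): C=3, w*C=2*3=6
  Job (p=5,w=3): C=8, w*C=3*8=24
  Job (p=6,w=2): C=14, w*C=2*14=28
  Job (p=8,w=1): C=22, w*C=1*22=22
  Job (p=9,w=1): C=31, w*C=1*31=31
  Job (p=9,w=1): C=40, w*C=1*40=40
Total weighted completion time = 151

151


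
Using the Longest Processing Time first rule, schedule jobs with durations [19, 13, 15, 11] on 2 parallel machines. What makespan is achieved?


Sort jobs in decreasing order (LPT): [19, 15, 13, 11]
Assign each job to the least loaded machine:
  Machine 1: jobs [19, 11], load = 30
  Machine 2: jobs [15, 13], load = 28
Makespan = max load = 30

30


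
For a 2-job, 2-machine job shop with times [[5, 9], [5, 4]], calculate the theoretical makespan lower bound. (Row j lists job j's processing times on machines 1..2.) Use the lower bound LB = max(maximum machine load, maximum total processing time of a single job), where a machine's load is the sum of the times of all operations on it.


Machine loads:
  Machine 1: 5 + 5 = 10
  Machine 2: 9 + 4 = 13
Max machine load = 13
Job totals:
  Job 1: 14
  Job 2: 9
Max job total = 14
Lower bound = max(13, 14) = 14

14


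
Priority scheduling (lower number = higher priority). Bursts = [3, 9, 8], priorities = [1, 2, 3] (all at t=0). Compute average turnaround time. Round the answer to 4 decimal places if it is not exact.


Sort by priority (ascending = highest first):
Order: [(1, 3), (2, 9), (3, 8)]
Completion times:
  Priority 1, burst=3, C=3
  Priority 2, burst=9, C=12
  Priority 3, burst=8, C=20
Average turnaround = 35/3 = 11.6667

11.6667


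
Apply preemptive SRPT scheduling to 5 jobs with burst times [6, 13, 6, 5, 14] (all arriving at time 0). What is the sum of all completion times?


Since all jobs arrive at t=0, SRPT equals SPT ordering.
SPT order: [5, 6, 6, 13, 14]
Completion times:
  Job 1: p=5, C=5
  Job 2: p=6, C=11
  Job 3: p=6, C=17
  Job 4: p=13, C=30
  Job 5: p=14, C=44
Total completion time = 5 + 11 + 17 + 30 + 44 = 107

107


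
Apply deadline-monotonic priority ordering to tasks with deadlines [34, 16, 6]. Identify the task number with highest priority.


Sort tasks by relative deadline (ascending):
  Task 3: deadline = 6
  Task 2: deadline = 16
  Task 1: deadline = 34
Priority order (highest first): [3, 2, 1]
Highest priority task = 3

3


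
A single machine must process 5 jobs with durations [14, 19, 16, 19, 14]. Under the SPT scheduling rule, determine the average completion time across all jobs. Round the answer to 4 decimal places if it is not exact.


Sort jobs by processing time (SPT order): [14, 14, 16, 19, 19]
Compute completion times sequentially:
  Job 1: processing = 14, completes at 14
  Job 2: processing = 14, completes at 28
  Job 3: processing = 16, completes at 44
  Job 4: processing = 19, completes at 63
  Job 5: processing = 19, completes at 82
Sum of completion times = 231
Average completion time = 231/5 = 46.2

46.2


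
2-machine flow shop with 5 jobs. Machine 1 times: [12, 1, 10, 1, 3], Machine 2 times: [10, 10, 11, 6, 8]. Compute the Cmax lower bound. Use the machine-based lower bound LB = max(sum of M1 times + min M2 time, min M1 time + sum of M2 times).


LB1 = sum(M1 times) + min(M2 times) = 27 + 6 = 33
LB2 = min(M1 times) + sum(M2 times) = 1 + 45 = 46
Lower bound = max(LB1, LB2) = max(33, 46) = 46

46


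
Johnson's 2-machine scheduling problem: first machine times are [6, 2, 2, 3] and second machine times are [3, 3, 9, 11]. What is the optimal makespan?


Apply Johnson's rule:
  Group 1 (a <= b): [(2, 2, 3), (3, 2, 9), (4, 3, 11)]
  Group 2 (a > b): [(1, 6, 3)]
Optimal job order: [2, 3, 4, 1]
Schedule:
  Job 2: M1 done at 2, M2 done at 5
  Job 3: M1 done at 4, M2 done at 14
  Job 4: M1 done at 7, M2 done at 25
  Job 1: M1 done at 13, M2 done at 28
Makespan = 28

28


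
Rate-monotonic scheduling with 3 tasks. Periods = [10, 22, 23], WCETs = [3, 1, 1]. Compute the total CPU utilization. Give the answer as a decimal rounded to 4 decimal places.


Compute individual utilizations (exact fractions):
  Task 1: C/T = 3/10 (approx. 0.3)
  Task 2: C/T = 1/22 (approx. 0.0455)
  Task 3: C/T = 1/23 (approx. 0.0435)
Total utilization U = 3/10 + 1/22 + 1/23 = 492/1265
Rounded to 4 decimal places: U = 0.3889
RM (Liu & Layland) bound for 3 tasks = 0.779763; compare with U = 492/1265 (approx. 0.388933)
U <= bound, so schedulable by RM sufficient condition.

0.3889


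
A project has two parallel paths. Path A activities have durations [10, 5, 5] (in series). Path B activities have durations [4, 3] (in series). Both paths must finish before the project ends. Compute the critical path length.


Path A total = 10 + 5 + 5 = 20
Path B total = 4 + 3 = 7
Critical path = longest path = max(20, 7) = 20

20


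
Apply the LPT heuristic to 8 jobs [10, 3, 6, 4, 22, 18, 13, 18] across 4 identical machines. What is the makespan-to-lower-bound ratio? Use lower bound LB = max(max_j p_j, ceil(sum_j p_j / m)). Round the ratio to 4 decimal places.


LPT order: [22, 18, 18, 13, 10, 6, 4, 3]
Machine loads after assignment: [25, 24, 22, 23]
LPT makespan = 25
Lower bound = max(max_job, ceil(total/4)) = max(22, 24) = 24
Ratio = 25 / 24 = 1.0417

1.0417


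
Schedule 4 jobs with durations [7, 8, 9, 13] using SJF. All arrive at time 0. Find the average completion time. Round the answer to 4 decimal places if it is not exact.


SJF order (ascending): [7, 8, 9, 13]
Completion times:
  Job 1: burst=7, C=7
  Job 2: burst=8, C=15
  Job 3: burst=9, C=24
  Job 4: burst=13, C=37
Average completion = 83/4 = 20.75

20.75


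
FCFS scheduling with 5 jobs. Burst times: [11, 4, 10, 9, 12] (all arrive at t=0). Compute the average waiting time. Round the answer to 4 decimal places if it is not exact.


FCFS order (as given): [11, 4, 10, 9, 12]
Waiting times:
  Job 1: wait = 0
  Job 2: wait = 11
  Job 3: wait = 15
  Job 4: wait = 25
  Job 5: wait = 34
Sum of waiting times = 85
Average waiting time = 85/5 = 17.0

17.0


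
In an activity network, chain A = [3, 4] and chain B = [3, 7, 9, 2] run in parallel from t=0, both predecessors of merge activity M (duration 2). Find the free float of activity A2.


ES(A2) = sum of predecessors on chain A = 3
EF(A2) = ES + duration = 3 + 4 = 7
Successor of A2 is M. ES(M) = max(sum(A), sum(B)) = max(7, 21) = 21
Free float = ES(successor) - EF(current) = 21 - 7 = 14

14


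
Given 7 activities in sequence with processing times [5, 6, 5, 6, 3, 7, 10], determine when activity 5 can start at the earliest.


Activity 5 starts after activities 1 through 4 complete.
Predecessor durations: [5, 6, 5, 6]
ES = 5 + 6 + 5 + 6 = 22

22


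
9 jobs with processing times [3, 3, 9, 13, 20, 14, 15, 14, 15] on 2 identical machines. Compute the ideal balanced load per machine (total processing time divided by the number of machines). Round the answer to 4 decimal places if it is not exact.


Total processing time = 3 + 3 + 9 + 13 + 20 + 14 + 15 + 14 + 15 = 106
Number of machines = 2
Ideal balanced load = 106 / 2 = 53.0

53.0


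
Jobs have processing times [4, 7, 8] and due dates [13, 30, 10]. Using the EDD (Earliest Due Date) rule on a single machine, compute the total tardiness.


Sort by due date (EDD order): [(8, 10), (4, 13), (7, 30)]
Compute completion times and tardiness:
  Job 1: p=8, d=10, C=8, tardiness=max(0,8-10)=0
  Job 2: p=4, d=13, C=12, tardiness=max(0,12-13)=0
  Job 3: p=7, d=30, C=19, tardiness=max(0,19-30)=0
Total tardiness = 0

0


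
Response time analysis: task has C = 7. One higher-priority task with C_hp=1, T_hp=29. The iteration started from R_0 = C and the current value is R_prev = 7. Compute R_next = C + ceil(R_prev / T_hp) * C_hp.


R_next = C + ceil(R_prev / T_hp) * C_hp
ceil(7 / 29) = ceil(0.2414) = 1
Interference = 1 * 1 = 1
R_next = 7 + 1 = 8

8


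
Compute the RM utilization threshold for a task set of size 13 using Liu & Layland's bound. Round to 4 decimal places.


Compute 2^(1/13) = 1.0547660765
Subtract 1: 1.0547660765 - 1 = 0.0547660765
Multiply by n: 13 * 0.0547660765 = 0.7119589945
Round to 4 dp: 0.7120

0.7120


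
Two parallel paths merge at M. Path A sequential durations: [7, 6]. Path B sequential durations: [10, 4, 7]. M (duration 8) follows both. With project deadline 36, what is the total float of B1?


Forward pass: ES(B1) = sum of predecessors on chain B = 0
EF = ES + duration = 0 + 10 = 10
Backward pass: LF(M) = deadline = 36; LS(M) = 36 - 8 = 28
LF(B1) = LS(M) - sum(successors on chain B) = 28 - 11 = 17
LS = LF - duration = 17 - 10 = 7
Total float = LS - ES = 7 - 0 = 7

7


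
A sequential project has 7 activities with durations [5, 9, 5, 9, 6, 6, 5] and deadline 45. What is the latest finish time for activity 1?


LF(activity 1) = deadline - sum of successor durations
Successors: activities 2 through 7 with durations [9, 5, 9, 6, 6, 5]
Sum of successor durations = 40
LF = 45 - 40 = 5

5


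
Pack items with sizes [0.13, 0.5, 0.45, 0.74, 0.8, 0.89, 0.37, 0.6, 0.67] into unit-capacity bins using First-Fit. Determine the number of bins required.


Place items sequentially using First-Fit:
  Item 0.13 -> new Bin 1
  Item 0.5 -> Bin 1 (now 0.63)
  Item 0.45 -> new Bin 2
  Item 0.74 -> new Bin 3
  Item 0.8 -> new Bin 4
  Item 0.89 -> new Bin 5
  Item 0.37 -> Bin 1 (now 1.0)
  Item 0.6 -> new Bin 6
  Item 0.67 -> new Bin 7
Total bins used = 7

7


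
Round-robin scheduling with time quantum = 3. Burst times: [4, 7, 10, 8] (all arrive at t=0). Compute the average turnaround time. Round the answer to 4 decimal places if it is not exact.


Time quantum = 3
Execution trace:
  J1 runs 3 units, time = 3
  J2 runs 3 units, time = 6
  J3 runs 3 units, time = 9
  J4 runs 3 units, time = 12
  J1 runs 1 units, time = 13
  J2 runs 3 units, time = 16
  J3 runs 3 units, time = 19
  J4 runs 3 units, time = 22
  J2 runs 1 units, time = 23
  J3 runs 3 units, time = 26
  J4 runs 2 units, time = 28
  J3 runs 1 units, time = 29
Finish times: [13, 23, 29, 28]
Average turnaround = 93/4 = 23.25

23.25


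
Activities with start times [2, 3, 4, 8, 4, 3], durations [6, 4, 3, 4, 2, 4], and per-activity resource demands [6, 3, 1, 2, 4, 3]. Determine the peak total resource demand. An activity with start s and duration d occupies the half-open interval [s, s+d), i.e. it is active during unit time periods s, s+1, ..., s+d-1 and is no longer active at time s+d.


Each activity i is active on [start_i, start_i + duration_i).
Compute total resource usage per time slot:
  t=0: active resources = [], total = 0
  t=1: active resources = [], total = 0
  t=2: active resources = [6], total = 6
  t=3: active resources = [6, 3, 3], total = 12
  t=4: active resources = [6, 3, 1, 4, 3], total = 17
  t=5: active resources = [6, 3, 1, 4, 3], total = 17
  t=6: active resources = [6, 3, 1, 3], total = 13
  t=7: active resources = [6], total = 6
  t=8: active resources = [2], total = 2
  t=9: active resources = [2], total = 2
  t=10: active resources = [2], total = 2
  t=11: active resources = [2], total = 2
Peak resource demand = 17

17


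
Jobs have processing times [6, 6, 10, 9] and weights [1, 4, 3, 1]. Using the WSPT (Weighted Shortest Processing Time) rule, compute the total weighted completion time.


Compute p/w ratios and sort ascending (WSPT): [(6, 4), (10, 3), (6, 1), (9, 1)]
Compute weighted completion times:
  Job (p=6,w=4): C=6, w*C=4*6=24
  Job (p=10,w=3): C=16, w*C=3*16=48
  Job (p=6,w=1): C=22, w*C=1*22=22
  Job (p=9,w=1): C=31, w*C=1*31=31
Total weighted completion time = 125

125


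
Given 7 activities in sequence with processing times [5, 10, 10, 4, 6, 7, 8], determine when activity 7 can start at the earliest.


Activity 7 starts after activities 1 through 6 complete.
Predecessor durations: [5, 10, 10, 4, 6, 7]
ES = 5 + 10 + 10 + 4 + 6 + 7 = 42

42


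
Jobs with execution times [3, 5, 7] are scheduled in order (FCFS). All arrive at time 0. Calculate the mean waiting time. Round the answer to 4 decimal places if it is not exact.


FCFS order (as given): [3, 5, 7]
Waiting times:
  Job 1: wait = 0
  Job 2: wait = 3
  Job 3: wait = 8
Sum of waiting times = 11
Average waiting time = 11/3 = 3.6667

3.6667


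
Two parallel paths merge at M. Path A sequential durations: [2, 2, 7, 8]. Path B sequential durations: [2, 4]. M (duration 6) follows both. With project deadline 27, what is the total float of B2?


Forward pass: ES(B2) = sum of predecessors on chain B = 2
EF = ES + duration = 2 + 4 = 6
Backward pass: LF(M) = deadline = 27; LS(M) = 27 - 6 = 21
LF(B2) = LS(M) - sum(successors on chain B) = 21 - 0 = 21
LS = LF - duration = 21 - 4 = 17
Total float = LS - ES = 17 - 2 = 15

15


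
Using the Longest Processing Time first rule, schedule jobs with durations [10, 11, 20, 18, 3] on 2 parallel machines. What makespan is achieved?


Sort jobs in decreasing order (LPT): [20, 18, 11, 10, 3]
Assign each job to the least loaded machine:
  Machine 1: jobs [20, 10], load = 30
  Machine 2: jobs [18, 11, 3], load = 32
Makespan = max load = 32

32


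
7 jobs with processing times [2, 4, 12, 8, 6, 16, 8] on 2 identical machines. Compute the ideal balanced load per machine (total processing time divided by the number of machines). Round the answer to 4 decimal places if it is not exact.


Total processing time = 2 + 4 + 12 + 8 + 6 + 16 + 8 = 56
Number of machines = 2
Ideal balanced load = 56 / 2 = 28.0

28.0


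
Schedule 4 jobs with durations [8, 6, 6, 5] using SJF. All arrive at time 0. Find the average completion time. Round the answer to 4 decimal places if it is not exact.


SJF order (ascending): [5, 6, 6, 8]
Completion times:
  Job 1: burst=5, C=5
  Job 2: burst=6, C=11
  Job 3: burst=6, C=17
  Job 4: burst=8, C=25
Average completion = 58/4 = 14.5

14.5


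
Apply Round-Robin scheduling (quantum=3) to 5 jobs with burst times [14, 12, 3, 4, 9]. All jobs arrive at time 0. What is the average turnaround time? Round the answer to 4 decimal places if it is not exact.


Time quantum = 3
Execution trace:
  J1 runs 3 units, time = 3
  J2 runs 3 units, time = 6
  J3 runs 3 units, time = 9
  J4 runs 3 units, time = 12
  J5 runs 3 units, time = 15
  J1 runs 3 units, time = 18
  J2 runs 3 units, time = 21
  J4 runs 1 units, time = 22
  J5 runs 3 units, time = 25
  J1 runs 3 units, time = 28
  J2 runs 3 units, time = 31
  J5 runs 3 units, time = 34
  J1 runs 3 units, time = 37
  J2 runs 3 units, time = 40
  J1 runs 2 units, time = 42
Finish times: [42, 40, 9, 22, 34]
Average turnaround = 147/5 = 29.4

29.4


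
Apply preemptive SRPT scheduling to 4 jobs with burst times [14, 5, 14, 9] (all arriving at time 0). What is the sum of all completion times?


Since all jobs arrive at t=0, SRPT equals SPT ordering.
SPT order: [5, 9, 14, 14]
Completion times:
  Job 1: p=5, C=5
  Job 2: p=9, C=14
  Job 3: p=14, C=28
  Job 4: p=14, C=42
Total completion time = 5 + 14 + 28 + 42 = 89

89


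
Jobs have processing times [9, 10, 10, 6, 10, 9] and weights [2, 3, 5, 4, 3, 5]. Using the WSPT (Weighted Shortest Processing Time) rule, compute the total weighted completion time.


Compute p/w ratios and sort ascending (WSPT): [(6, 4), (9, 5), (10, 5), (10, 3), (10, 3), (9, 2)]
Compute weighted completion times:
  Job (p=6,w=4): C=6, w*C=4*6=24
  Job (p=9,w=5): C=15, w*C=5*15=75
  Job (p=10,w=5): C=25, w*C=5*25=125
  Job (p=10,w=3): C=35, w*C=3*35=105
  Job (p=10,w=3): C=45, w*C=3*45=135
  Job (p=9,w=2): C=54, w*C=2*54=108
Total weighted completion time = 572

572


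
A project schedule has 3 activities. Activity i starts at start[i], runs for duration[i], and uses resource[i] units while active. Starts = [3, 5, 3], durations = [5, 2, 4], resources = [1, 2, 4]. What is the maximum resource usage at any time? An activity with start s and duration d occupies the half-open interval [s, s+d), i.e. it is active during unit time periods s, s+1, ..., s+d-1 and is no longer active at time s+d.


Each activity i is active on [start_i, start_i + duration_i).
Compute total resource usage per time slot:
  t=0: active resources = [], total = 0
  t=1: active resources = [], total = 0
  t=2: active resources = [], total = 0
  t=3: active resources = [1, 4], total = 5
  t=4: active resources = [1, 4], total = 5
  t=5: active resources = [1, 2, 4], total = 7
  t=6: active resources = [1, 2, 4], total = 7
  t=7: active resources = [1], total = 1
Peak resource demand = 7

7


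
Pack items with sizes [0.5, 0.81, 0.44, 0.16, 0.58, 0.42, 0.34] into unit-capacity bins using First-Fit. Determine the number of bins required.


Place items sequentially using First-Fit:
  Item 0.5 -> new Bin 1
  Item 0.81 -> new Bin 2
  Item 0.44 -> Bin 1 (now 0.94)
  Item 0.16 -> Bin 2 (now 0.97)
  Item 0.58 -> new Bin 3
  Item 0.42 -> Bin 3 (now 1.0)
  Item 0.34 -> new Bin 4
Total bins used = 4

4


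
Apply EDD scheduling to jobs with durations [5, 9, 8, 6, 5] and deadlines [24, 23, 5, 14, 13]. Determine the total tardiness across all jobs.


Sort by due date (EDD order): [(8, 5), (5, 13), (6, 14), (9, 23), (5, 24)]
Compute completion times and tardiness:
  Job 1: p=8, d=5, C=8, tardiness=max(0,8-5)=3
  Job 2: p=5, d=13, C=13, tardiness=max(0,13-13)=0
  Job 3: p=6, d=14, C=19, tardiness=max(0,19-14)=5
  Job 4: p=9, d=23, C=28, tardiness=max(0,28-23)=5
  Job 5: p=5, d=24, C=33, tardiness=max(0,33-24)=9
Total tardiness = 22

22


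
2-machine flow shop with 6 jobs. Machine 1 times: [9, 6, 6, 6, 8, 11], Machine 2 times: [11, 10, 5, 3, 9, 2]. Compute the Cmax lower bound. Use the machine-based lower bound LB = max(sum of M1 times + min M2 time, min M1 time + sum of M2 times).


LB1 = sum(M1 times) + min(M2 times) = 46 + 2 = 48
LB2 = min(M1 times) + sum(M2 times) = 6 + 40 = 46
Lower bound = max(LB1, LB2) = max(48, 46) = 48

48


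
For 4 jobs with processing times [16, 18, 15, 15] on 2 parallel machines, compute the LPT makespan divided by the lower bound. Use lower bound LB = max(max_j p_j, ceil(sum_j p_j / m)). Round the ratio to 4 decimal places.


LPT order: [18, 16, 15, 15]
Machine loads after assignment: [33, 31]
LPT makespan = 33
Lower bound = max(max_job, ceil(total/2)) = max(18, 32) = 32
Ratio = 33 / 32 = 1.0313

1.0313


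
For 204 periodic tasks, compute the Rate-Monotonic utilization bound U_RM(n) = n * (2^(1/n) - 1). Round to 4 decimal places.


Compute 2^(1/204) = 1.0034035593
Subtract 1: 1.0034035593 - 1 = 0.0034035593
Multiply by n: 204 * 0.0034035593 = 0.6943260972
Round to 4 dp: 0.6943

0.6943


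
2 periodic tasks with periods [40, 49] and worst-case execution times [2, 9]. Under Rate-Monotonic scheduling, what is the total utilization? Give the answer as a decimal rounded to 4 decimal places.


Compute individual utilizations (exact fractions):
  Task 1: C/T = 2/40 = 1/20 (approx. 0.05)
  Task 2: C/T = 9/49 (approx. 0.1837)
Total utilization U = 1/20 + 9/49 = 229/980
Rounded to 4 decimal places: U = 0.2337
RM (Liu & Layland) bound for 2 tasks = 0.828427; compare with U = 229/980 (approx. 0.233673)
U <= bound, so schedulable by RM sufficient condition.

0.2337


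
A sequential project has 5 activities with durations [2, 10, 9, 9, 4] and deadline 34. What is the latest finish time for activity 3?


LF(activity 3) = deadline - sum of successor durations
Successors: activities 4 through 5 with durations [9, 4]
Sum of successor durations = 13
LF = 34 - 13 = 21

21


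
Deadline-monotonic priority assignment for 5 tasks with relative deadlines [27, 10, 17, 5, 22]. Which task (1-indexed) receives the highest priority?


Sort tasks by relative deadline (ascending):
  Task 4: deadline = 5
  Task 2: deadline = 10
  Task 3: deadline = 17
  Task 5: deadline = 22
  Task 1: deadline = 27
Priority order (highest first): [4, 2, 3, 5, 1]
Highest priority task = 4

4


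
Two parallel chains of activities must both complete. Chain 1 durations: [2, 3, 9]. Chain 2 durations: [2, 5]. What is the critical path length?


Path A total = 2 + 3 + 9 = 14
Path B total = 2 + 5 = 7
Critical path = longest path = max(14, 7) = 14

14


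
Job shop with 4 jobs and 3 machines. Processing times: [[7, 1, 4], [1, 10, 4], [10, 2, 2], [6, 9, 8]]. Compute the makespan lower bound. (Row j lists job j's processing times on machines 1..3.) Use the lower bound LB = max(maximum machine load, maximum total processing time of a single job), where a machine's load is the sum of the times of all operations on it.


Machine loads:
  Machine 1: 7 + 1 + 10 + 6 = 24
  Machine 2: 1 + 10 + 2 + 9 = 22
  Machine 3: 4 + 4 + 2 + 8 = 18
Max machine load = 24
Job totals:
  Job 1: 12
  Job 2: 15
  Job 3: 14
  Job 4: 23
Max job total = 23
Lower bound = max(24, 23) = 24

24


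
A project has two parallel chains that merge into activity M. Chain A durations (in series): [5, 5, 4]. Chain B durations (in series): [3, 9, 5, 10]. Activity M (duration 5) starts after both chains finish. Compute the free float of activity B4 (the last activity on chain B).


ES(B4) = sum of predecessors on chain B = 17
EF(B4) = ES + duration = 17 + 10 = 27
Successor of B4 is M. ES(M) = max(sum(A), sum(B)) = max(14, 27) = 27
Free float = ES(successor) - EF(current) = 27 - 27 = 0

0


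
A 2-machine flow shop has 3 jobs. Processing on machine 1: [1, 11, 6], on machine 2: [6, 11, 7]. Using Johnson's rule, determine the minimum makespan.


Apply Johnson's rule:
  Group 1 (a <= b): [(1, 1, 6), (3, 6, 7), (2, 11, 11)]
  Group 2 (a > b): []
Optimal job order: [1, 3, 2]
Schedule:
  Job 1: M1 done at 1, M2 done at 7
  Job 3: M1 done at 7, M2 done at 14
  Job 2: M1 done at 18, M2 done at 29
Makespan = 29

29


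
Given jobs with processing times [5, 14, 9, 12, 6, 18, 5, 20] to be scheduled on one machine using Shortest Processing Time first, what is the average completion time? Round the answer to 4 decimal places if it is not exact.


Sort jobs by processing time (SPT order): [5, 5, 6, 9, 12, 14, 18, 20]
Compute completion times sequentially:
  Job 1: processing = 5, completes at 5
  Job 2: processing = 5, completes at 10
  Job 3: processing = 6, completes at 16
  Job 4: processing = 9, completes at 25
  Job 5: processing = 12, completes at 37
  Job 6: processing = 14, completes at 51
  Job 7: processing = 18, completes at 69
  Job 8: processing = 20, completes at 89
Sum of completion times = 302
Average completion time = 302/8 = 37.75

37.75


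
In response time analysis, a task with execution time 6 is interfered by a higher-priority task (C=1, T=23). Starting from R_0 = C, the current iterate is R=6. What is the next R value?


R_next = C + ceil(R_prev / T_hp) * C_hp
ceil(6 / 23) = ceil(0.2609) = 1
Interference = 1 * 1 = 1
R_next = 6 + 1 = 7

7


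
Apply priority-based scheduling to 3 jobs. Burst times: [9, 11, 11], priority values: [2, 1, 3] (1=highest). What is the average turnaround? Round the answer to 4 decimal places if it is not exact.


Sort by priority (ascending = highest first):
Order: [(1, 11), (2, 9), (3, 11)]
Completion times:
  Priority 1, burst=11, C=11
  Priority 2, burst=9, C=20
  Priority 3, burst=11, C=31
Average turnaround = 62/3 = 20.6667

20.6667


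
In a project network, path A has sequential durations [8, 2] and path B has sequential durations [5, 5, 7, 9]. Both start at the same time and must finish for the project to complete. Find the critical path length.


Path A total = 8 + 2 = 10
Path B total = 5 + 5 + 7 + 9 = 26
Critical path = longest path = max(10, 26) = 26

26


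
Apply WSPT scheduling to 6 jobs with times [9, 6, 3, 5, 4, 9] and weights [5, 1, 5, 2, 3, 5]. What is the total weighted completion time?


Compute p/w ratios and sort ascending (WSPT): [(3, 5), (4, 3), (9, 5), (9, 5), (5, 2), (6, 1)]
Compute weighted completion times:
  Job (p=3,w=5): C=3, w*C=5*3=15
  Job (p=4,w=3): C=7, w*C=3*7=21
  Job (p=9,w=5): C=16, w*C=5*16=80
  Job (p=9,w=5): C=25, w*C=5*25=125
  Job (p=5,w=2): C=30, w*C=2*30=60
  Job (p=6,w=1): C=36, w*C=1*36=36
Total weighted completion time = 337

337


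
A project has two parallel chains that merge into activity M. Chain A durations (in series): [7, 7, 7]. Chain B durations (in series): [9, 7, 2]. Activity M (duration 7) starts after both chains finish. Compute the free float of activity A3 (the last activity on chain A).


ES(A3) = sum of predecessors on chain A = 14
EF(A3) = ES + duration = 14 + 7 = 21
Successor of A3 is M. ES(M) = max(sum(A), sum(B)) = max(21, 18) = 21
Free float = ES(successor) - EF(current) = 21 - 21 = 0

0


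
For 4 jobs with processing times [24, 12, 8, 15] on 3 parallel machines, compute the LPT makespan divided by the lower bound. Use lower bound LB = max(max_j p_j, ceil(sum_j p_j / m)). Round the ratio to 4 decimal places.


LPT order: [24, 15, 12, 8]
Machine loads after assignment: [24, 15, 20]
LPT makespan = 24
Lower bound = max(max_job, ceil(total/3)) = max(24, 20) = 24
Ratio = 24 / 24 = 1.0

1.0


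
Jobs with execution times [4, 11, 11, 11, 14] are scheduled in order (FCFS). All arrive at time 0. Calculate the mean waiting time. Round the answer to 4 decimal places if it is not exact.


FCFS order (as given): [4, 11, 11, 11, 14]
Waiting times:
  Job 1: wait = 0
  Job 2: wait = 4
  Job 3: wait = 15
  Job 4: wait = 26
  Job 5: wait = 37
Sum of waiting times = 82
Average waiting time = 82/5 = 16.4

16.4


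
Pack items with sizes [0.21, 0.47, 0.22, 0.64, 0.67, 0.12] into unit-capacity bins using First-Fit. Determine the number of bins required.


Place items sequentially using First-Fit:
  Item 0.21 -> new Bin 1
  Item 0.47 -> Bin 1 (now 0.68)
  Item 0.22 -> Bin 1 (now 0.9)
  Item 0.64 -> new Bin 2
  Item 0.67 -> new Bin 3
  Item 0.12 -> Bin 2 (now 0.76)
Total bins used = 3

3


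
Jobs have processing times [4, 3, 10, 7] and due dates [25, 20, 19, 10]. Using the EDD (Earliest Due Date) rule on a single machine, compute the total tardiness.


Sort by due date (EDD order): [(7, 10), (10, 19), (3, 20), (4, 25)]
Compute completion times and tardiness:
  Job 1: p=7, d=10, C=7, tardiness=max(0,7-10)=0
  Job 2: p=10, d=19, C=17, tardiness=max(0,17-19)=0
  Job 3: p=3, d=20, C=20, tardiness=max(0,20-20)=0
  Job 4: p=4, d=25, C=24, tardiness=max(0,24-25)=0
Total tardiness = 0

0


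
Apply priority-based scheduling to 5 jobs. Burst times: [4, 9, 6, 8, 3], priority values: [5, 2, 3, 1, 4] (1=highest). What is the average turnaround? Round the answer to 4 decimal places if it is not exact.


Sort by priority (ascending = highest first):
Order: [(1, 8), (2, 9), (3, 6), (4, 3), (5, 4)]
Completion times:
  Priority 1, burst=8, C=8
  Priority 2, burst=9, C=17
  Priority 3, burst=6, C=23
  Priority 4, burst=3, C=26
  Priority 5, burst=4, C=30
Average turnaround = 104/5 = 20.8

20.8


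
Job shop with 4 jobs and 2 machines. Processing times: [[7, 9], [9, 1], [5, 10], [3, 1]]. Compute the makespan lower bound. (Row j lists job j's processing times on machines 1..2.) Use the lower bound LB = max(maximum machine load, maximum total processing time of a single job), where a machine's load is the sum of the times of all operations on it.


Machine loads:
  Machine 1: 7 + 9 + 5 + 3 = 24
  Machine 2: 9 + 1 + 10 + 1 = 21
Max machine load = 24
Job totals:
  Job 1: 16
  Job 2: 10
  Job 3: 15
  Job 4: 4
Max job total = 16
Lower bound = max(24, 16) = 24

24


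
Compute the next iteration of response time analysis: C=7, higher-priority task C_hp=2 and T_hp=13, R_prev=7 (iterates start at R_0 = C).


R_next = C + ceil(R_prev / T_hp) * C_hp
ceil(7 / 13) = ceil(0.5385) = 1
Interference = 1 * 2 = 2
R_next = 7 + 2 = 9

9


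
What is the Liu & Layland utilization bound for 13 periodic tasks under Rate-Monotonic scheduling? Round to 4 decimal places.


Compute 2^(1/13) = 1.0547660765
Subtract 1: 1.0547660765 - 1 = 0.0547660765
Multiply by n: 13 * 0.0547660765 = 0.7119589945
Round to 4 dp: 0.7120

0.7120


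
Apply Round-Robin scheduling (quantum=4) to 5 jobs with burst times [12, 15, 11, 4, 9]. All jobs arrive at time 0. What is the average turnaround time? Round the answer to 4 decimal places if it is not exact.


Time quantum = 4
Execution trace:
  J1 runs 4 units, time = 4
  J2 runs 4 units, time = 8
  J3 runs 4 units, time = 12
  J4 runs 4 units, time = 16
  J5 runs 4 units, time = 20
  J1 runs 4 units, time = 24
  J2 runs 4 units, time = 28
  J3 runs 4 units, time = 32
  J5 runs 4 units, time = 36
  J1 runs 4 units, time = 40
  J2 runs 4 units, time = 44
  J3 runs 3 units, time = 47
  J5 runs 1 units, time = 48
  J2 runs 3 units, time = 51
Finish times: [40, 51, 47, 16, 48]
Average turnaround = 202/5 = 40.4

40.4


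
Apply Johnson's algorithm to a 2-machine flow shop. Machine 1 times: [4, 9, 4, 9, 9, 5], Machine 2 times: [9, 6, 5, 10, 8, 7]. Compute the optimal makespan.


Apply Johnson's rule:
  Group 1 (a <= b): [(1, 4, 9), (3, 4, 5), (6, 5, 7), (4, 9, 10)]
  Group 2 (a > b): [(5, 9, 8), (2, 9, 6)]
Optimal job order: [1, 3, 6, 4, 5, 2]
Schedule:
  Job 1: M1 done at 4, M2 done at 13
  Job 3: M1 done at 8, M2 done at 18
  Job 6: M1 done at 13, M2 done at 25
  Job 4: M1 done at 22, M2 done at 35
  Job 5: M1 done at 31, M2 done at 43
  Job 2: M1 done at 40, M2 done at 49
Makespan = 49

49


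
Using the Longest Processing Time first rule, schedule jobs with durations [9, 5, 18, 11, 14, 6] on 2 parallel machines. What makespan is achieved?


Sort jobs in decreasing order (LPT): [18, 14, 11, 9, 6, 5]
Assign each job to the least loaded machine:
  Machine 1: jobs [18, 9, 5], load = 32
  Machine 2: jobs [14, 11, 6], load = 31
Makespan = max load = 32

32


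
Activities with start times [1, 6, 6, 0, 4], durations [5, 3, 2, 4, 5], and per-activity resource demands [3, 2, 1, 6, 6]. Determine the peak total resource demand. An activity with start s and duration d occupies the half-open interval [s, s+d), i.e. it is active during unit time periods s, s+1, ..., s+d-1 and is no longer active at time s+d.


Each activity i is active on [start_i, start_i + duration_i).
Compute total resource usage per time slot:
  t=0: active resources = [6], total = 6
  t=1: active resources = [3, 6], total = 9
  t=2: active resources = [3, 6], total = 9
  t=3: active resources = [3, 6], total = 9
  t=4: active resources = [3, 6], total = 9
  t=5: active resources = [3, 6], total = 9
  t=6: active resources = [2, 1, 6], total = 9
  t=7: active resources = [2, 1, 6], total = 9
  t=8: active resources = [2, 6], total = 8
Peak resource demand = 9

9
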